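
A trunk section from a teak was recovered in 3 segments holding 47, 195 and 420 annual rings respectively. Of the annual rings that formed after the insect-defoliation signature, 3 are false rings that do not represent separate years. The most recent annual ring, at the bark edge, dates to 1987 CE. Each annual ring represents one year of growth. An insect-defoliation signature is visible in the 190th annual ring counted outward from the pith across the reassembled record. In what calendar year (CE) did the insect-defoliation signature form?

1518 CE

Total annual rings = 47 + 195 + 420 = 662.
662 − 190 = 472 annual rings lie beyond the insect-defoliation signature toward the bark edge.
472 − 3 false = 469 true annual rings after the insect-defoliation signature.
The annual ring at the bark edge is 1987 CE, so the insect-defoliation signature dates to 1987 − 469 = 1518 CE.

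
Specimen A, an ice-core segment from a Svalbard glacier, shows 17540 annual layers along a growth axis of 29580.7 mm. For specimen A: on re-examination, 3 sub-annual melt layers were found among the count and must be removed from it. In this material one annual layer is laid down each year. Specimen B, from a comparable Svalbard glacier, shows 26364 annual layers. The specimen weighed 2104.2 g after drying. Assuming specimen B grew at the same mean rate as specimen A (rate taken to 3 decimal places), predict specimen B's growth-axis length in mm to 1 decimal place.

Specimen A: correcting the raw count gives 17540 − 3 = 17537 true annual layers.
A: Mean rate = 29580.7 mm / 17537 years ≈ 1.687 mm/year.
Length of B = 1.687 × 26364 = 44476.1 mm.

44476.1 mm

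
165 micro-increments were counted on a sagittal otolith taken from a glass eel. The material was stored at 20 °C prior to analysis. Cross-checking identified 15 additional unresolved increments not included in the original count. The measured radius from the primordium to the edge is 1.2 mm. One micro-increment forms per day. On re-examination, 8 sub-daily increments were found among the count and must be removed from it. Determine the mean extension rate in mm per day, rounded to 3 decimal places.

Adjusted count: 165 − 8 + 15 = 172 micro-increments.
Extension rate ≈ 1.2 / 172 = 0.007 mm per day.

0.007 mm per day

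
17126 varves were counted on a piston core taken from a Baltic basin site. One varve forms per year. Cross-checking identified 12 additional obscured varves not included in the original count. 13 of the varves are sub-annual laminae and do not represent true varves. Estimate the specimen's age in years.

Adjusted count: 17126 − 13 + 12 = 17125 varves.
One varve per year makes the duration 17125 years.

17125 yr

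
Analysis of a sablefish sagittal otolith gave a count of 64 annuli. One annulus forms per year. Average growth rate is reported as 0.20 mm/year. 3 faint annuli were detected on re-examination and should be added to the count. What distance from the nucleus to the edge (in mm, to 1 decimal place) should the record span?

13.4 mm

After corrections the count is 64 + 3 = 67 annuli.
Predicted length = 0.20 mm/year × 67 years = 13.4 mm.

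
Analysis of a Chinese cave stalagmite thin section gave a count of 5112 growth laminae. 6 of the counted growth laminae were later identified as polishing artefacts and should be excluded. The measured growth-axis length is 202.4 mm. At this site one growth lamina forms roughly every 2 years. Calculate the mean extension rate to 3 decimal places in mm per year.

0.020 mm per year

Correcting the raw count gives 5112 − 6 = 5106 true growth laminae.
At 2 years per growth lamina, 5106 × 2 = 10212 years.
Mean rate = 202.4 mm / 10212 years ≈ 0.020 mm per year.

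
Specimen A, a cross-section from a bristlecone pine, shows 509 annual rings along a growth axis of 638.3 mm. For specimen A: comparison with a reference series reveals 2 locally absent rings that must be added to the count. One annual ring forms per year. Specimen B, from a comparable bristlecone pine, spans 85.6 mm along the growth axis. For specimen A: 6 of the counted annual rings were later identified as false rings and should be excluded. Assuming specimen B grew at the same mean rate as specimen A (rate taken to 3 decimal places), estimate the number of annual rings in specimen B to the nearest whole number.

Specimen A: correcting the raw count gives 509 − 6 + 2 = 505 true annual rings.
A: Extension rate ≈ 638.3 / 505 = 1.264 mm/year.
Specimen B: 85.6 mm / 1.264 mm per year = 67.72 years ≈ 68 annual rings.

68 annual rings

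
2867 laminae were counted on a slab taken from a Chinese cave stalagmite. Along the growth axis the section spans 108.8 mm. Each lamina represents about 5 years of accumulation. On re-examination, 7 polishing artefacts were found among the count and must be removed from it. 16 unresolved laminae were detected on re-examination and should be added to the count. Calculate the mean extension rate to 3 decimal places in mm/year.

0.008 mm/year

After corrections the count is 2867 − 7 + 16 = 2876 laminae.
At 5 years per lamina, 2876 × 5 = 14380 years.
Mean rate = 108.8 mm / 14380 years ≈ 0.008 mm/year.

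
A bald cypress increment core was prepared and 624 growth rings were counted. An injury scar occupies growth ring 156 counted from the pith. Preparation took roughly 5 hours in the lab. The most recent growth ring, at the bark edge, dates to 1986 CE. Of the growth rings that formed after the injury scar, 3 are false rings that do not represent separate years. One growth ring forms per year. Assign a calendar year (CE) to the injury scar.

The injury scar sits at growth ring 156 from the pith, so 624 − 156 = 468 growth rings formed after it.
Removing the 3 false growth rings leaves 468 − 3 = 465 true growth rings beyond the injury scar.
Counting back 465 years from 1986 CE places the injury scar in 1986 − 465 = 1521 CE.

1521 CE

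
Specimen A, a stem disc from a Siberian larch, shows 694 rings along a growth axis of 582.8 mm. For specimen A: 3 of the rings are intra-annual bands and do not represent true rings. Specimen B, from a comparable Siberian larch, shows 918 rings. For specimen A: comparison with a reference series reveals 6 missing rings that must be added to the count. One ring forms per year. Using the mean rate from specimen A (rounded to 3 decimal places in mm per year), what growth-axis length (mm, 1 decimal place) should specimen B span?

Specimen A: adjusted count: 694 − 3 + 6 = 697 rings.
A: Extension rate ≈ 582.8 / 697 = 0.836 mm/yr.
Length of B = 0.836 × 918 = 767.4 mm.

767.4 mm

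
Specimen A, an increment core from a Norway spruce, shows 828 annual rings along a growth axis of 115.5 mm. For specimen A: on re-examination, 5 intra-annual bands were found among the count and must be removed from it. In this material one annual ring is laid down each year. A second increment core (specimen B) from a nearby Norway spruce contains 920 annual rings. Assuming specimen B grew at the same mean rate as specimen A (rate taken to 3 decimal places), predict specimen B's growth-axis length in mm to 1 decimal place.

128.8 mm

Specimen A: after corrections the count is 828 − 5 = 823 annual rings.
A: 115.5 mm over 823 years gives 115.5 / 823 ≈ 0.140 mm/yr.
Length of B = 0.140 × 920 = 128.8 mm.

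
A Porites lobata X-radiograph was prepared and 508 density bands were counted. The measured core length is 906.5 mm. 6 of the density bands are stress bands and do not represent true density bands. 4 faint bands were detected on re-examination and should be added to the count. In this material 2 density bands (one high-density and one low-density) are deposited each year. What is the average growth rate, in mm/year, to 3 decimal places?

Correcting the raw count gives 508 − 6 + 4 = 506 true density bands.
506 density bands at 2 per year is 506 / 2 = 253 years.
906.5 mm over 253 years gives 906.5 / 253 ≈ 3.583 mm/year.

3.583 mm/year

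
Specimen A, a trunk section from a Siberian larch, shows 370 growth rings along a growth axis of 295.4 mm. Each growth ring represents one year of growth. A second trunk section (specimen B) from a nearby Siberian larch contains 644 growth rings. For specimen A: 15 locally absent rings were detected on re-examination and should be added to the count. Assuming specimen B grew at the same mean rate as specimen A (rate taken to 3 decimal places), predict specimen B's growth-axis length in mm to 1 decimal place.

493.9 mm

Specimen A: correcting the raw count gives 370 + 15 = 385 true growth rings.
A: 295.4 mm over 385 years gives 295.4 / 385 ≈ 0.767 mm/year.
Length of B = 0.767 × 644 = 493.9 mm.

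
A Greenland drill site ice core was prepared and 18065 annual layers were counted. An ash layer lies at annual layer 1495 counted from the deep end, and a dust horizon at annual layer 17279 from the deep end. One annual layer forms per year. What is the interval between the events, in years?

Separation: 17279 − 1495 = 15784 annual layers.
That is 15784 years at one annual layer per year.

15784 years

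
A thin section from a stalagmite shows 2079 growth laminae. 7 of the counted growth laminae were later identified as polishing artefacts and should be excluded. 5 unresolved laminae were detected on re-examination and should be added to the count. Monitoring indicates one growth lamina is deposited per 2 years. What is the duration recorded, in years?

4154 yr

After corrections the count is 2079 − 7 + 5 = 2077 growth laminae.
Multiplying by 2 years per growth lamina: 2077 × 2 = 4154 years.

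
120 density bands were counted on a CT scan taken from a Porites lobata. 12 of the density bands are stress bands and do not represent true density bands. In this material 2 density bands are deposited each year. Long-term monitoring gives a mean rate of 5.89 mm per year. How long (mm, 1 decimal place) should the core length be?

318.1 mm

After corrections the count is 120 − 12 = 108 density bands.
108 density bands at 2 per year is 108 / 2 = 54 years.
Predicted length = 5.89 mm/year × 54 years = 318.1 mm.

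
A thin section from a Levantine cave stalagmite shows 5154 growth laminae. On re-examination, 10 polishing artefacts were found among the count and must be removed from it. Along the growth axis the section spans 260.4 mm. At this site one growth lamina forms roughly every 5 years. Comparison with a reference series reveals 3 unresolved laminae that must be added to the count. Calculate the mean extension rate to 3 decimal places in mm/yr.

0.010 mm/yr

True growth lamina count = 5154 − 10 + 3 = 5147.
At 5 years per growth lamina, 5147 × 5 = 25735 years.
Mean rate = 260.4 mm / 25735 years ≈ 0.010 mm/yr.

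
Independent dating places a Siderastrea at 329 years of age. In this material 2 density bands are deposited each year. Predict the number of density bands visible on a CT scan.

329 years at 2 density bands per year gives 329 × 2 = 658 density bands.
So 658 density bands should be present.

658 density bands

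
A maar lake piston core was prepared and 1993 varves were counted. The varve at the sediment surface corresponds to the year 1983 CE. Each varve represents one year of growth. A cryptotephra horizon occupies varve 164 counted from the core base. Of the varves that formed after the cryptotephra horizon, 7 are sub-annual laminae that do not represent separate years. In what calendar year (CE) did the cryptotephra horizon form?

The cryptotephra horizon sits at varve 164 from the core base, so 1993 − 164 = 1829 varves formed after it.
Excluding 7 false varves: 1829 − 7 = 1822.
1983 − 1822 = 161 CE.

161 CE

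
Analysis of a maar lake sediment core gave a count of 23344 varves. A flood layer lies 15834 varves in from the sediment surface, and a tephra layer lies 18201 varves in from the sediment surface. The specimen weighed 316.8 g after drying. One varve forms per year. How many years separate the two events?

18201 − 15834 = 2367 varves lie between the two events.
At one varve per year, 2367 years elapsed between them.

2367 years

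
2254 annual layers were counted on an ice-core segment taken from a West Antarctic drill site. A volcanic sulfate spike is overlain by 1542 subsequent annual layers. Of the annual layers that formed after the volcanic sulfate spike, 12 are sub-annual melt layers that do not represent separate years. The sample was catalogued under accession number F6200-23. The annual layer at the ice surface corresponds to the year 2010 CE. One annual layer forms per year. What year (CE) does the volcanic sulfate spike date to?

480 CE

1542 annual layers post-date the volcanic sulfate spike.
1542 − 12 false = 1530 true annual layers after the volcanic sulfate spike.
The annual layer at the ice surface is 2010 CE, so the volcanic sulfate spike dates to 2010 − 1530 = 480 CE.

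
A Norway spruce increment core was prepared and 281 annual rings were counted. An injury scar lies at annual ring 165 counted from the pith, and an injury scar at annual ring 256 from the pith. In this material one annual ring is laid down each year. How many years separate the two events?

The two markers are separated by 256 − 165 = 91 annual rings.
At one annual ring per year, 91 years elapsed between them.

91 years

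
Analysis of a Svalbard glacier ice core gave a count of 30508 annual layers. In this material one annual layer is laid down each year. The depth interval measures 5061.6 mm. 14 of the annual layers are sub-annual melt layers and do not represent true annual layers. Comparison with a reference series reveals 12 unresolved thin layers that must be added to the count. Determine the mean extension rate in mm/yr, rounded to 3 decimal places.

0.166 mm/yr

True annual layer count = 30508 − 14 + 12 = 30506.
5061.6 mm over 30506 years gives 5061.6 / 30506 ≈ 0.166 mm/yr.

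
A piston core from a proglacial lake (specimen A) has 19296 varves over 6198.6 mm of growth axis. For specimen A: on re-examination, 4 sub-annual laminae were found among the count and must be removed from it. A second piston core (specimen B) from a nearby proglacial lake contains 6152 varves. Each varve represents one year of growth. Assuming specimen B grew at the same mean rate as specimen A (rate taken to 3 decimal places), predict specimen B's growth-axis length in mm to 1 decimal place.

1974.8 mm

Specimen A: after corrections the count is 19296 − 4 = 19292 varves.
A: Extension rate ≈ 6198.6 / 19292 = 0.321 mm/yr.
Length of B = 0.321 × 6152 = 1974.8 mm.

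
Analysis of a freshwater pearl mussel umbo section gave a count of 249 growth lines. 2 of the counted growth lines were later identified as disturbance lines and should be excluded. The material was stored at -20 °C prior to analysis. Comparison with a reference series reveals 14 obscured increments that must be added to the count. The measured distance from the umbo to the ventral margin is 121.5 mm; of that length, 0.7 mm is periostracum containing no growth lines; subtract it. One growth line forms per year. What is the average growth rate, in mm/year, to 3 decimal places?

After corrections the count is 249 − 2 + 14 = 261 growth lines.
Removing the 0.7 mm offcut leaves 121.5 − 0.7 = 120.8 mm.
120.8 mm over 261 years gives 120.8 / 261 ≈ 0.463 mm/year.

0.463 mm/year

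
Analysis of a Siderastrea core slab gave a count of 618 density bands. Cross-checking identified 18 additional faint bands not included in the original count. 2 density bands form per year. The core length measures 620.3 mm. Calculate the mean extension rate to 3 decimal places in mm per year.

True density band count = 618 + 18 = 636.
636 density bands at 2 per year is 636 / 2 = 318 years.
620.3 mm over 318 years gives 620.3 / 318 ≈ 1.951 mm per year.

1.951 mm per year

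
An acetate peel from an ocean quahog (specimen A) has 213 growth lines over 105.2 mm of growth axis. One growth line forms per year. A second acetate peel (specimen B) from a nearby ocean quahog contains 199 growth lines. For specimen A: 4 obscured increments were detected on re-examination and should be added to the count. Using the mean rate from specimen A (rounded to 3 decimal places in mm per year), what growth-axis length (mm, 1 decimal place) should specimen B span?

96.5 mm

Specimen A: adjusted count: 213 + 4 = 217 growth lines.
A: Extension rate ≈ 105.2 / 217 = 0.485 mm/year.
B's length ≈ 0.485 × 199 = 96.5 mm.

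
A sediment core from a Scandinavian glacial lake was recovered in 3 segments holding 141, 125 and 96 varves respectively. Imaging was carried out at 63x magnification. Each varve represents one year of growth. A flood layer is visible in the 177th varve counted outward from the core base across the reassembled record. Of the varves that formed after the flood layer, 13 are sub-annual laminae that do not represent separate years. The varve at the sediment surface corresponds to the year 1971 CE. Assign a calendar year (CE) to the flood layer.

Total varves = 141 + 125 + 96 = 362.
362 − 177 = 185 varves lie beyond the flood layer toward the sediment surface.
185 − 13 false = 172 true varves after the flood layer.
Counting back 172 years from 1971 CE places the flood layer in 1971 − 172 = 1799 CE.

1799 CE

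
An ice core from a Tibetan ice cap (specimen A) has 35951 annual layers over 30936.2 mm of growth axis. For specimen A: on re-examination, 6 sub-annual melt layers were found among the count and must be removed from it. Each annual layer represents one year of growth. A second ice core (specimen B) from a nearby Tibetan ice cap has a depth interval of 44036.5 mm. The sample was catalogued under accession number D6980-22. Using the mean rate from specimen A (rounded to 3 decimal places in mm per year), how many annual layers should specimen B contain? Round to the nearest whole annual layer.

51146 annual layers

Specimen A: true annual layer count = 35951 − 6 = 35945.
A: 30936.2 mm over 35945 years gives 30936.2 / 35945 ≈ 0.861 mm per year.
B spans 44036.5 / 0.861 = 51145.76 years ≈ 51146 annual layers.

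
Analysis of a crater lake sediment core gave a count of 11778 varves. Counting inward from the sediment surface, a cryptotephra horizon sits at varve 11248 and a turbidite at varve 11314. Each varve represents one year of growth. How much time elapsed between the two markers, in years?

11314 − 11248 = 66 varves lie between the two events.
That is 66 years at one varve per year.

66 years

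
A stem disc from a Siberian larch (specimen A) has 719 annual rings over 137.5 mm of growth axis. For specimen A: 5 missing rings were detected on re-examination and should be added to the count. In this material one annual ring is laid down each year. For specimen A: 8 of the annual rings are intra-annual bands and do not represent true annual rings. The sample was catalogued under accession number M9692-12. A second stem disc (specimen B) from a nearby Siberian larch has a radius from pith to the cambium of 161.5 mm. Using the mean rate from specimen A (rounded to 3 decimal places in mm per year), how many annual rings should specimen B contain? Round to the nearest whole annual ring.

Specimen A: true annual ring count = 719 − 8 + 5 = 716.
A: Extension rate ≈ 137.5 / 716 = 0.192 mm per year.
For B, 161.5 / 0.192 = 841.15 years ≈ 841 annual rings.

841 annual rings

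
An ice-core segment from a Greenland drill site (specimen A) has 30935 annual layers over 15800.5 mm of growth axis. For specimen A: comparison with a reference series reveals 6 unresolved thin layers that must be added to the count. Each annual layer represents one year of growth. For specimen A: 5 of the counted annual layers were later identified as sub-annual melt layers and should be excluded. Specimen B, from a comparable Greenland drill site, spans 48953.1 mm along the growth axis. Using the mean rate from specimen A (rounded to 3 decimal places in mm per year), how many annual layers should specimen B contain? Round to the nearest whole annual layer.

Specimen A: adjusted count: 30935 − 5 + 6 = 30936 annual layers.
A: Extension rate ≈ 15800.5 / 30936 = 0.511 mm/year.
For B, 48953.1 / 0.511 = 95798.63 years ≈ 95799 annual layers.

95799 annual layers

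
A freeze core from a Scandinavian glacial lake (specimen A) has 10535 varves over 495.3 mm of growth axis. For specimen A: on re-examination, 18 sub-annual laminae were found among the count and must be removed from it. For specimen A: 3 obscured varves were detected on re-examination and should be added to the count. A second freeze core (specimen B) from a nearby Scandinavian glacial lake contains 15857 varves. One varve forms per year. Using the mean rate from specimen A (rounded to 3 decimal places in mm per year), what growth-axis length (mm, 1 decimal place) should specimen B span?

745.3 mm

Specimen A: after corrections the count is 10535 − 18 + 3 = 10520 varves.
A: Mean rate = 495.3 mm / 10520 years ≈ 0.047 mm/year.
For B, 0.047 mm/year × 15857 years = 745.3 mm.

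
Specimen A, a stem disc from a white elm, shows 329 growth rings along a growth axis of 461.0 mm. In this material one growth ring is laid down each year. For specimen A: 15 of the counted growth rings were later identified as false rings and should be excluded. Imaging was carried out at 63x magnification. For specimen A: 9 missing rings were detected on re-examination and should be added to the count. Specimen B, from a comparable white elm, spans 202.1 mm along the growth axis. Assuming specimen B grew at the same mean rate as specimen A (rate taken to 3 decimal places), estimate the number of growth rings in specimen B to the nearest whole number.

Specimen A: correcting the raw count gives 329 − 15 + 9 = 323 true growth rings.
A: Mean rate = 461.0 mm / 323 years ≈ 1.427 mm/year.
B spans 202.1 / 1.427 = 141.63 years ≈ 142 growth rings.

142 growth rings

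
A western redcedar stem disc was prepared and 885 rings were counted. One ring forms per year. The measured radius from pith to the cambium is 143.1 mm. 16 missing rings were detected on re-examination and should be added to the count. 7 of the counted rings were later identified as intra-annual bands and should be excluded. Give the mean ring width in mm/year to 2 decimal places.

0.16 mm/year

Correcting the raw count gives 885 − 7 + 16 = 894 true rings.
143.1 mm over 894 years gives 143.1 / 894 ≈ 0.16 mm/year.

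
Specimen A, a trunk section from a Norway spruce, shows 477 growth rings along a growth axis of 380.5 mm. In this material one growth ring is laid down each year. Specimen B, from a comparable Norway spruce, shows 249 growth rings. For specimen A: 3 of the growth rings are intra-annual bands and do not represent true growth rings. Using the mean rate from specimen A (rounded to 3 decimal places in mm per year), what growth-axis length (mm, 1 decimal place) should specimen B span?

199.9 mm

Specimen A: after corrections the count is 477 − 3 = 474 growth rings.
A: Extension rate ≈ 380.5 / 474 = 0.803 mm/yr.
B's length ≈ 0.803 × 249 = 199.9 mm.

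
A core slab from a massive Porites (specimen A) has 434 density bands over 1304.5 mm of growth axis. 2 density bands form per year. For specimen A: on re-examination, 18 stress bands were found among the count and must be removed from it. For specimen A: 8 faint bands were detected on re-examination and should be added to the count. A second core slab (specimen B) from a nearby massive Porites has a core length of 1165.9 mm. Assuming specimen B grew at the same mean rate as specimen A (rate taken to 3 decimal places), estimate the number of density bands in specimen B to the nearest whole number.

Specimen A: adjusted count: 434 − 18 + 8 = 424 density bands.
Specimen A: dividing by 2 density bands per year: 424 / 2 = 212 years.
A: 1304.5 mm over 212 years gives 1304.5 / 212 ≈ 6.153 mm per year.
B spans 1165.9 / 6.153 = 189.48 years; at 2 density bands per year that is 189.48 × 2 ≈ 379 density bands.

379 density bands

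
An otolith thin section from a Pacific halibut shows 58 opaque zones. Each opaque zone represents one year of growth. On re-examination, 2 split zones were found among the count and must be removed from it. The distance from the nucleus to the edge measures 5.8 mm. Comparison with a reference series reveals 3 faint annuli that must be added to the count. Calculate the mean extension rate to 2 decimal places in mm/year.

0.10 mm/year

True opaque zone count = 58 − 2 + 3 = 59.
5.8 mm over 59 years gives 5.8 / 59 ≈ 0.10 mm/year.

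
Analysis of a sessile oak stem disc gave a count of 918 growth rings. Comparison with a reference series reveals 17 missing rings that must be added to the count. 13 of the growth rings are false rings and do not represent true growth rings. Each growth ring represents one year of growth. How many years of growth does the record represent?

922 yr

True growth ring count = 918 − 13 + 17 = 922.
One growth ring per year makes the duration 922 years.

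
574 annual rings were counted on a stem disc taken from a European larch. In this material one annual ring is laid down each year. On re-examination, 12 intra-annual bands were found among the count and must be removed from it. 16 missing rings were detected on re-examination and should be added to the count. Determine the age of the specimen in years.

Adjusted count: 574 − 12 + 16 = 578 annual rings.
One annual ring per year makes the duration 578 years.

578 yr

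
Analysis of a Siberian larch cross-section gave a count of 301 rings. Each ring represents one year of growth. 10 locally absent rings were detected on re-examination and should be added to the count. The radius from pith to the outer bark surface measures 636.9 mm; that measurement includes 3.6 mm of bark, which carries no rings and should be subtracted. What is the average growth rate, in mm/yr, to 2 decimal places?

2.04 mm/yr

Correcting the raw count gives 301 + 10 = 311 true rings.
The growth record spans 636.9 − 3.6 = 633.3 mm.
633.3 mm over 311 years gives 633.3 / 311 ≈ 2.04 mm/yr.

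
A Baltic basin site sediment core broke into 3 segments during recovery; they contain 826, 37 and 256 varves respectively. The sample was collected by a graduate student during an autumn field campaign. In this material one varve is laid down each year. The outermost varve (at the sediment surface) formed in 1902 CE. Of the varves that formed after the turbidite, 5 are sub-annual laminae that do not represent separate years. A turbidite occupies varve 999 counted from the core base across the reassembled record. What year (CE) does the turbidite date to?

1787 CE

Total varves = 826 + 37 + 256 = 1119.
Between varve 999 and the sediment surface there are 1119 − 999 = 120 varves.
120 − 5 false = 115 true varves after the turbidite.
1902 − 115 = 1787 CE.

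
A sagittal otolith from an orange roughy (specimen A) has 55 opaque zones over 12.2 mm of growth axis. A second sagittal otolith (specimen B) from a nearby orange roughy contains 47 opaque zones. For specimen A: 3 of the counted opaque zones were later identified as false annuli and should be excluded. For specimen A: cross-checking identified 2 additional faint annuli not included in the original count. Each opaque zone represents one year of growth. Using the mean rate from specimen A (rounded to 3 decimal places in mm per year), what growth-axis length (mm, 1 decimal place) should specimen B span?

Specimen A: adjusted count: 55 − 3 + 2 = 54 opaque zones.
A: Extension rate ≈ 12.2 / 54 = 0.226 mm/yr.
B's length ≈ 0.226 × 47 = 10.6 mm.

10.6 mm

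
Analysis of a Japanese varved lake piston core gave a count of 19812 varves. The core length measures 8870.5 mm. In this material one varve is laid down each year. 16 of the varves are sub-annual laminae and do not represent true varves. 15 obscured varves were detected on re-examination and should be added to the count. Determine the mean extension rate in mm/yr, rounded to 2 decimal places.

0.45 mm/yr

Correcting the raw count gives 19812 − 16 + 15 = 19811 true varves.
Mean rate = 8870.5 mm / 19811 years ≈ 0.45 mm/yr.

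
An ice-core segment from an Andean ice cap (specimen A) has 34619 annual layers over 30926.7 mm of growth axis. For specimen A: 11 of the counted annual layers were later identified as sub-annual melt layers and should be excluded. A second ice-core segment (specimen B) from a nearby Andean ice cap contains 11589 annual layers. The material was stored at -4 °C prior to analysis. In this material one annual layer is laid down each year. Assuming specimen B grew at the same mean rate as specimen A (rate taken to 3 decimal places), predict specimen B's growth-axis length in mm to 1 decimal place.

Specimen A: after corrections the count is 34619 − 11 = 34608 annual layers.
A: Mean rate = 30926.7 mm / 34608 years ≈ 0.894 mm/yr.
Length of B = 0.894 × 11589 = 10360.6 mm.

10360.6 mm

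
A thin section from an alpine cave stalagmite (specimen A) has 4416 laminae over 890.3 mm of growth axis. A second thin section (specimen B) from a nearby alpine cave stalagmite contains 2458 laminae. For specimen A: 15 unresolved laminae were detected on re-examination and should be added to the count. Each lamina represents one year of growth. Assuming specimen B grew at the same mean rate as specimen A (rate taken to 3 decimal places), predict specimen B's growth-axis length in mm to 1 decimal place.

494.1 mm

Specimen A: adjusted count: 4416 + 15 = 4431 laminae.
A: Mean rate = 890.3 mm / 4431 years ≈ 0.201 mm/year.
B's length ≈ 0.201 × 2458 = 494.1 mm.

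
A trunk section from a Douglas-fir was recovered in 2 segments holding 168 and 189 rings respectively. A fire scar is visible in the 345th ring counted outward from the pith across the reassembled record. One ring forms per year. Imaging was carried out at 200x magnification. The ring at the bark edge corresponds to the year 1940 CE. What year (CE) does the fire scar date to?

1928 CE

Total rings = 168 + 189 = 357.
Between ring 345 and the bark edge there are 357 − 345 = 12 rings.
Counting back 12 years from 1940 CE places the fire scar in 1940 − 12 = 1928 CE.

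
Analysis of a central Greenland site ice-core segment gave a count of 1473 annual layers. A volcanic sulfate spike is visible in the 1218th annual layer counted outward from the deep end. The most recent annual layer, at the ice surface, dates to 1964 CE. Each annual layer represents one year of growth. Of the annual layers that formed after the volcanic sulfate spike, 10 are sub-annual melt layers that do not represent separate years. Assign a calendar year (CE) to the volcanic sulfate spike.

1473 − 1218 = 255 annual layers lie beyond the volcanic sulfate spike toward the ice surface.
Removing the 10 false annual layers leaves 255 − 10 = 245 true annual layers beyond the volcanic sulfate spike.
Counting back 245 years from 1964 CE places the volcanic sulfate spike in 1964 − 245 = 1719 CE.

1719 CE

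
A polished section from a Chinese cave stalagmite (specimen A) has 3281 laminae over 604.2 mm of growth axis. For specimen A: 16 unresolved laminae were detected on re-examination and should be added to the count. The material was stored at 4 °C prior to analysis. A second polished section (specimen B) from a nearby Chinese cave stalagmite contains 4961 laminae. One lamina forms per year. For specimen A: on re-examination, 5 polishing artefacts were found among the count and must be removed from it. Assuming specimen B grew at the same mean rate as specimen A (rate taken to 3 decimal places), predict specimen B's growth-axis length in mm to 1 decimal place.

Specimen A: after corrections the count is 3281 − 5 + 16 = 3292 laminae.
A: 604.2 mm over 3292 years gives 604.2 / 3292 ≈ 0.184 mm/yr.
Length of B = 0.184 × 4961 = 912.8 mm.

912.8 mm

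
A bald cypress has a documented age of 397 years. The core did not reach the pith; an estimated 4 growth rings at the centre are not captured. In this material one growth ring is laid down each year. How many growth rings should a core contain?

At one growth ring per year, 397 years correspond to 397 growth rings.
397 − 4 missed = 393 growth rings expected in the prepared section.

393 growth rings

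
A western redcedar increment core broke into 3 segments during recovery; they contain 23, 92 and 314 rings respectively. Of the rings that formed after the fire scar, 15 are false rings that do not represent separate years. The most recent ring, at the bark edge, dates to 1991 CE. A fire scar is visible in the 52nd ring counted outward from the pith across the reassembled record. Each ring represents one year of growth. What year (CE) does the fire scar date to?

1629 CE

Total rings = 23 + 92 + 314 = 429.
Between ring 52 and the bark edge there are 429 − 52 = 377 rings.
Removing the 15 false rings leaves 377 − 15 = 362 true rings beyond the fire scar.
The ring at the bark edge is 1991 CE, so the fire scar dates to 1991 − 362 = 1629 CE.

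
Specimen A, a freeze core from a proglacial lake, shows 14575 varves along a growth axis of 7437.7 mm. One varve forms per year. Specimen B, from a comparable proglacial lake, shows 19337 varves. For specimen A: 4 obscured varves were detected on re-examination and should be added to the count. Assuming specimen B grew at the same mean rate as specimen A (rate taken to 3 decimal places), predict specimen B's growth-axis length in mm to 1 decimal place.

Specimen A: true varve count = 14575 + 4 = 14579.
A: 7437.7 mm over 14579 years gives 7437.7 / 14579 ≈ 0.510 mm per year.
B's length ≈ 0.510 × 19337 = 9861.9 mm.

9861.9 mm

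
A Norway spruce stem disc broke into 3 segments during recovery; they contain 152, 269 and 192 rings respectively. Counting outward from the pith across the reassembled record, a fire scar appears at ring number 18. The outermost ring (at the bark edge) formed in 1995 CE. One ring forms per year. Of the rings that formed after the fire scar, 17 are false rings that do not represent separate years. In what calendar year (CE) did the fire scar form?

Total rings = 152 + 269 + 192 = 613.
613 − 18 = 595 rings lie beyond the fire scar toward the bark edge.
Excluding 17 false rings: 595 − 17 = 578.
The ring at the bark edge is 1995 CE, so the fire scar dates to 1995 − 578 = 1417 CE.

1417 CE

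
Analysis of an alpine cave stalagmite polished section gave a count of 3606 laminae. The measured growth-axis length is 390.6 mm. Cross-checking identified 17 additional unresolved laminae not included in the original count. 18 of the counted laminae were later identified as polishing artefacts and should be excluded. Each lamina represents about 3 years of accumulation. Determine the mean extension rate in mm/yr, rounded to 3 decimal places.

Correcting the raw count gives 3606 − 18 + 17 = 3605 true laminae.
3605 laminae at 3 years each span 3605 × 3 = 10815 years.
Extension rate ≈ 390.6 / 10815 = 0.036 mm/yr.

0.036 mm/yr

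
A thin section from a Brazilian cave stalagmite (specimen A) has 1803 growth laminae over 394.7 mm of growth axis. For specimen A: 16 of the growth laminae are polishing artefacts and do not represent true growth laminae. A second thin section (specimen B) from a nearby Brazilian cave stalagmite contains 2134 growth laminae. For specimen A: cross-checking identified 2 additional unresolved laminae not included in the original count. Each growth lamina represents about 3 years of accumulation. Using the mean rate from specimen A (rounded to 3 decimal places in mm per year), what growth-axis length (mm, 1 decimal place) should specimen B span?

Specimen A: correcting the raw count gives 1803 − 16 + 2 = 1789 true growth laminae.
Specimen A: multiplying by 3 years per growth lamina: 1789 × 3 = 5367 years.
A: Extension rate ≈ 394.7 / 5367 = 0.074 mm per year.
Specimen B: multiplying by 3 years per growth lamina: 2134 × 3 = 6402 years. B's length ≈ 0.074 × 6402 = 473.7 mm.

473.7 mm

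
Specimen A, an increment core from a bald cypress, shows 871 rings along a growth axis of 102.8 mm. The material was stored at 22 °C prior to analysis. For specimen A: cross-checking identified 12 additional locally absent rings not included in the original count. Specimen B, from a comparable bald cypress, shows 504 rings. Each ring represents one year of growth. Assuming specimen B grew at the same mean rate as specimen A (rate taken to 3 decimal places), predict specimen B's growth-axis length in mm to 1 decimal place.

58.5 mm

Specimen A: correcting the raw count gives 871 + 12 = 883 true rings.
A: 102.8 mm over 883 years gives 102.8 / 883 ≈ 0.116 mm/yr.
B's length ≈ 0.116 × 504 = 58.5 mm.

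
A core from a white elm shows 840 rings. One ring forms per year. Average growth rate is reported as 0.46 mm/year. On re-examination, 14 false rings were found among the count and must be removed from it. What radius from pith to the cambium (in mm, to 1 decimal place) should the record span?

380.0 mm

Adjusted count: 840 − 14 = 826 rings.
Predicted length = 0.46 mm/year × 826 years = 380.0 mm.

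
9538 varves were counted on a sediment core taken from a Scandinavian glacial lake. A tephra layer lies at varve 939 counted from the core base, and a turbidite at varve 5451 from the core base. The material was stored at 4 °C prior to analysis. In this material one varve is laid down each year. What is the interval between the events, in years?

4512 years

The two markers are separated by 5451 − 939 = 4512 varves.
That is 4512 years at one varve per year.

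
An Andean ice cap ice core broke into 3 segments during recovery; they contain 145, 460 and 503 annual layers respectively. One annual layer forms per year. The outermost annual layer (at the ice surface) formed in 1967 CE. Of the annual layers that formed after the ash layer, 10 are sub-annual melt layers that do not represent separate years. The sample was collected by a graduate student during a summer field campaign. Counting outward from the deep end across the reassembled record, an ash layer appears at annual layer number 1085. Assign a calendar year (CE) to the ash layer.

Total annual layers = 145 + 460 + 503 = 1108.
The ash layer sits at annual layer 1085 from the deep end, so 1108 − 1085 = 23 annual layers formed after it.
Removing the 10 false annual layers leaves 23 − 10 = 13 true annual layers beyond the ash layer.
1967 − 13 = 1954 CE.

1954 CE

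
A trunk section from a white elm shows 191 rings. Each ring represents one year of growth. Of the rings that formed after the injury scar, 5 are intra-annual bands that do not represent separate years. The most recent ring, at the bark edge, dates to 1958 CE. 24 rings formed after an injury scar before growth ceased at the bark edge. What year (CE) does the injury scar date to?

1939 CE

24 rings post-date the injury scar.
Removing the 5 false rings leaves 24 − 5 = 19 true rings beyond the injury scar.
1958 − 19 = 1939 CE.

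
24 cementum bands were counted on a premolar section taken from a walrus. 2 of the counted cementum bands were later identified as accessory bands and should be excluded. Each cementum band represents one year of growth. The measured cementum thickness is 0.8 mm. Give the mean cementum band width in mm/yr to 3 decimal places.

True cementum band count = 24 − 2 = 22.
Mean rate = 0.8 mm / 22 years ≈ 0.036 mm/yr.

0.036 mm/yr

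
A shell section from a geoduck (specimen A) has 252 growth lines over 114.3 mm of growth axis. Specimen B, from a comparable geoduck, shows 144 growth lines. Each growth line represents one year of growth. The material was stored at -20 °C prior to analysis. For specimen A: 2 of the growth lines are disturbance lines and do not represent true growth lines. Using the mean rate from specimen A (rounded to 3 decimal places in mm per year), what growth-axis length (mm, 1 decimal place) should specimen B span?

65.8 mm

Specimen A: after corrections the count is 252 − 2 = 250 growth lines.
A: Extension rate ≈ 114.3 / 250 = 0.457 mm per year.
For B, 0.457 mm/year × 144 years = 65.8 mm.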